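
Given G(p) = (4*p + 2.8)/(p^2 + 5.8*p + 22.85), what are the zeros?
Set numerator = 0: 4*p + 2.8 = 0 → Zeros: -0.7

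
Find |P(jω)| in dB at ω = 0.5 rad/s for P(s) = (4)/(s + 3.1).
Substitute s = j*0.5: P(j0.5) = 1.25761 - 0.20284j.
|P(j0.5)| = sqrt(Re² + Im²) = 1.274.
20*log₁₀(1.274) = 2.10 dB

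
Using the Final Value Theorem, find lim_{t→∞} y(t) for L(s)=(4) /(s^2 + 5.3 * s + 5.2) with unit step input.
FVT: lim_{t→∞} y(t) = lim_{s→0} s*Y(s) where Y(s) = L(s)/s.
= lim_{s→0} L(s) = L(0) = num(0)/den(0) = 4/5.2 = 0.7692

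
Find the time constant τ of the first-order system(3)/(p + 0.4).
First-order system: τ = -1/pole. Pole = -0.4. τ = -1/(-0.4) = 2.5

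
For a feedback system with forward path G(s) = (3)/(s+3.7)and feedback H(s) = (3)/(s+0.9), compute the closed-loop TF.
Closed-loop T = G/(1+GH).
Numerator: G_num * H_den = 3*s + 2.7.
Denominator: G_den * H_den + G_num * H_num = (s^2 + 4.6*s + 3.33) + (9) = s^2 + 4.6*s + 12.33.
T(s) = (3*s + 2.7)/(s^2 + 4.6*s + 12.33)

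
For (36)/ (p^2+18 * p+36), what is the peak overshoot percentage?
Standard form: ωn²/(p²+2ζωn·p+ωn²) → ωn = 6, ζ = 1.5.
ζ ≥ 1, so the response is non-oscillatory: peak overshoot = 0%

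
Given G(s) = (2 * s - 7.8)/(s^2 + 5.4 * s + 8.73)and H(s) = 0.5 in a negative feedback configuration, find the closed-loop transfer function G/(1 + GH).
Closed-loop T = G/(1+GH).
Numerator: G_num * H_den = 2*s - 7.8.
Denominator: G_den * H_den + G_num * H_num = (s^2 + 5.4*s + 8.73) + (s - 3.9) = s^2 + 6.4*s + 4.83.
T(s) = (2*s - 7.8)/(s^2 + 6.4*s + 4.83)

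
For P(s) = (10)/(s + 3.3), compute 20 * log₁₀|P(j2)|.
Substitute s = j*2: P(j2) = 2.21625 - 1.34318j.
|P(j2)| = sqrt(Re² + Im²) = 2.592.
20*log₁₀(2.592) = 8.27 dB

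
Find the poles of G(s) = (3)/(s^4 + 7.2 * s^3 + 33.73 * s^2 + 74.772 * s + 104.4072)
Set denominator = 0: s^4 + 7.2*s^3 + 33.73*s^2 + 74.772*s + 104.4072 = (s^2 + 3.6*s + 8.53)(s^2 + 3.6*s + 12.24) = 0 → Poles: -1.8 + 2.3j, -1.8 + 3j, -1.8 - 2.3j, -1.8 - 3j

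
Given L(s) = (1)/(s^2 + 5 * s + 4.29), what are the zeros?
Numerator is a nonzero constant (1) → Zeros: none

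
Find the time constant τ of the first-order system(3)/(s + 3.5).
First-order system: τ = -1/pole. Pole = -3.5. τ = -1/(-3.5) = 0.2857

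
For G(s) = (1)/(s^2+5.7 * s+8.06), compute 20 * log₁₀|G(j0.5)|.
Substitute s = j*0.5: G(j0.5) = 0.112994 - 0.0412335j.
|G(j0.5)| = sqrt(Re² + Im²) = 0.1203.
20*log₁₀(0.1203) = -18.40 dB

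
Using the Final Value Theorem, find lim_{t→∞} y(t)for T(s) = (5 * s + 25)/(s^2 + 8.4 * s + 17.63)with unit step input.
FVT: lim_{t→∞} y(t) = lim_{s→0} s*Y(s) where Y(s) = T(s)/s.
= lim_{s→0} T(s) = T(0) = num(0)/den(0) = 25/17.63 = 1.418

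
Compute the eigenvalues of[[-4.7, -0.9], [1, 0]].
Eigenvalues solve det(λI - A) = 0.
Characteristic polynomial: λ^2 + 4.7*λ + 0.9 = 0.
Factor: (λ + 0.2)(λ + 4.5) = 0.
Roots: -0.2, -4.5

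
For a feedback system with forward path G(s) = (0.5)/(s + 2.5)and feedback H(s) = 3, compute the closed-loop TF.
Closed-loop T = G/(1+GH).
Numerator: G_num * H_den = 0.5.
Denominator: G_den * H_den + G_num * H_num = (s + 2.5) + (1.5) = s + 4.
T(s) = (0.5)/(s + 4)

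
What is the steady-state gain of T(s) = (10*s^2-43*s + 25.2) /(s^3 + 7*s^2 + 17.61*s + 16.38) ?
DC gain = T(0) = num(0)/den(0) = 25.2/16.38 = 1.538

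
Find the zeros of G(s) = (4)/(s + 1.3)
Numerator is a nonzero constant (4) → Zeros: none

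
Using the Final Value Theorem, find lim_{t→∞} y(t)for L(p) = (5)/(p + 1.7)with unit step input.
FVT: lim_{t→∞} y(t) = lim_{p→0} p*Y(p) where Y(p) = L(p)/p.
= lim_{p→0} L(p) = L(0) = num(0)/den(0) = 5/1.7 = 2.941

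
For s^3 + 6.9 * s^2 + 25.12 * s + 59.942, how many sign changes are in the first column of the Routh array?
Routh array:
s^3: [1, 25.12]; s^2: [6.9, 59.942]; s^1: [16.4328]; s^0: [59.942]
First column: [1, 6.9, 16.4328, 59.942]. Sign changes = 0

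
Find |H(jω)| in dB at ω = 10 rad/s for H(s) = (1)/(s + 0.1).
Substitute s = j*10: H(j10) = 0.0009999 - 0.09999j.
|H(j10)| = sqrt(Re² + Im²) = 0.1.
20*log₁₀(0.1) = -20.00 dB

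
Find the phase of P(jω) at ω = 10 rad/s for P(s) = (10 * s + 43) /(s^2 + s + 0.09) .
Substitute s = j*10: P(j10) = -0.326932 - 1.03362j.
∠P(j10) = atan2(Im, Re) = atan2(-1.03362, -0.326932) = -107.55°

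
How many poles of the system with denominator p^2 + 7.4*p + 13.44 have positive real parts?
p^2 + 7.4*p + 13.44 = (p + 3.2)(p + 4.2). Poles: -3.2, -4.2. RHP poles (Re>0): 0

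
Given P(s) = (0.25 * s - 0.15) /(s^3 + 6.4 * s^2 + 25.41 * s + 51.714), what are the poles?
Set denominator = 0: s^3 + 6.4*s^2 + 25.41*s + 51.714 = (s + 3.4)(s^2 + 3*s + 15.21) = 0 → Poles: -1.5 + 3.6j, -1.5 - 3.6j, -3.4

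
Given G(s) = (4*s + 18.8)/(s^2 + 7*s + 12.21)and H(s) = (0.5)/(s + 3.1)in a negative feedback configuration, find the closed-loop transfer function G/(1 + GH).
Closed-loop T = G/(1+GH).
Numerator: G_num * H_den = 4*s^2 + 31.2*s + 58.28.
Denominator: G_den * H_den + G_num * H_num = (s^3 + 10.1*s^2 + 33.91*s + 37.851) + (2*s + 9.4) = s^3 + 10.1*s^2 + 35.91*s + 47.251.
T(s) = (4*s^2 + 31.2*s + 58.28)/(s^3 + 10.1*s^2 + 35.91*s + 47.251)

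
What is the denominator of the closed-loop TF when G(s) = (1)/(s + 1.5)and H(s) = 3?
Characteristic poly = G_den * H_den + G_num * H_num = (s + 1.5) + (3) = s + 4.5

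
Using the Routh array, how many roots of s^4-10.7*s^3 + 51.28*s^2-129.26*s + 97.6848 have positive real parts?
Routh array:
s^4: [1, 51.28, 97.6848]; s^3: [-10.7, -129.26]; s^2: [39.1996, 97.6848]; s^1: [-102.596]; s^0: [97.6848]
First column: [1, -10.7, 39.1996, -102.596, 97.6848]. Sign changes = RHP roots = 4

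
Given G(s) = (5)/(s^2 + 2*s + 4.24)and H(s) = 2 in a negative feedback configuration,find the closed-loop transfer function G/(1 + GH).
Closed-loop T = G/(1+GH).
Numerator: G_num * H_den = 5.
Denominator: G_den * H_den + G_num * H_num = (s^2 + 2*s + 4.24) + (10) = s^2 + 2*s + 14.24.
T(s) = (5)/(s^2 + 2*s + 14.24)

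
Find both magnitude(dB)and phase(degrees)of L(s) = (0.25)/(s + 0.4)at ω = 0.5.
Substitute s = j*0.5: L(j0.5) = 0.243902 - 0.304878j.
|L| = 20*log₁₀(sqrt(Re²+Im²)) = -8.17 dB.
∠L = atan2(Im, Re) = -51.34°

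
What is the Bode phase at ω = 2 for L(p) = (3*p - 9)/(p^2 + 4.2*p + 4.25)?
Substitute p = j*2: L(j2) = 0.681794 + 1.09172j.
∠L(j2) = atan2(Im, Re) = atan2(1.09172, 0.681794) = 58.01°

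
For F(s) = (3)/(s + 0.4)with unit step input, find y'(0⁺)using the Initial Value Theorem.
IVT: y'(0⁺) = lim_{s→∞} s²·Y(s) = lim_{s→∞} s·F(s).
deg(num) = 0, deg(den) = 1, relative degree = 1, so s·F(s) → (leading num)/(leading den) = 3/1 = 3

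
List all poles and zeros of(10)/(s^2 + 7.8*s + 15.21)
Set denominator = 0: s^2 + 7.8*s + 15.21 = (s + 3.9)(s + 3.9) = 0 → Poles: -3.9, -3.9
Numerator is a nonzero constant (10) → Zeros: none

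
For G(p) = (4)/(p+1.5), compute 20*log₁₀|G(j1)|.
Substitute p = j*1: G(j1) = 1.84615 - 1.23077j.
|G(j1)| = sqrt(Re² + Im²) = 2.219.
20*log₁₀(2.219) = 6.92 dB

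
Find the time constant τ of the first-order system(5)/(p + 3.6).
First-order system: τ = -1/pole. Pole = -3.6. τ = -1/(-3.6) = 0.2778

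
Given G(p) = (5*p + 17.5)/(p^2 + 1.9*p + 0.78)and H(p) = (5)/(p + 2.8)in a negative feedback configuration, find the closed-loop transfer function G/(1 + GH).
Closed-loop T = G/(1+GH).
Numerator: G_num * H_den = 5*p^2 + 31.5*p + 49.
Denominator: G_den * H_den + G_num * H_num = (p^3 + 4.7*p^2 + 6.1*p + 2.184) + (25*p + 87.5) = p^3 + 4.7*p^2 + 31.1*p + 89.684.
T(p) = (5*p^2 + 31.5*p + 49)/(p^3 + 4.7*p^2 + 31.1*p + 89.684)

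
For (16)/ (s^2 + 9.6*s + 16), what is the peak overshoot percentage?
Standard form: ωn²/(s²+2ζωn·s+ωn²) → ωn = 4, ζ = 1.2.
ζ ≥ 1, so the response is non-oscillatory: peak overshoot = 0%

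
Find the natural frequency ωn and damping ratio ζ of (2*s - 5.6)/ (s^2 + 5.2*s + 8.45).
Underdamped: complex pole -2.6 + 1.3j. ωn = |pole| = 2.907, ζ = -Re(pole)/ωn = 0.8944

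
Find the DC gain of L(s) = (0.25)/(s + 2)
DC gain = L(0) = num(0)/den(0) = 0.25/2 = 0.125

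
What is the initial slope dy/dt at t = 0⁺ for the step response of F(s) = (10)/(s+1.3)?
IVT: y'(0⁺) = lim_{s→∞} s²·Y(s) = lim_{s→∞} s·F(s).
deg(num) = 0, deg(den) = 1, relative degree = 1, so s·F(s) → (leading num)/(leading den) = 10/1 = 10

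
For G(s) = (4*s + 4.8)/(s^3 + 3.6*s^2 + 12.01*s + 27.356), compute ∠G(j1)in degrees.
Substitute s = j*1: G(j1) = 0.230566 + 0.0615198j.
∠G(j1) = atan2(Im, Re) = atan2(0.0615198, 0.230566) = 14.94°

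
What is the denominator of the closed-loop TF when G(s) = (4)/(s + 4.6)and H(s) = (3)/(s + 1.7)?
Characteristic poly = G_den * H_den + G_num * H_num = (s^2 + 6.3*s + 7.82) + (12) = s^2 + 6.3*s + 19.82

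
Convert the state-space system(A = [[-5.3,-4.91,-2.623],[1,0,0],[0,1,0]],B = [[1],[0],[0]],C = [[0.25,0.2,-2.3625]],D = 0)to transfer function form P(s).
P(s) = C(sI - A)⁻¹B + D.
Characteristic polynomial det(sI - A) = s^3 + 5.3*s^2 + 4.91*s + 2.623.
Numerator from C·adj(sI-A)·B + D·det(sI-A) = 0.25*s^2 + 0.2*s - 2.3625.
P(s) = (0.25*s^2 + 0.2*s - 2.3625)/(s^3 + 5.3*s^2 + 4.91*s + 2.623)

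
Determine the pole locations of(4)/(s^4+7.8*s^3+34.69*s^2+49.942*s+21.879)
Set denominator = 0: s^4 + 7.8*s^3 + 34.69*s^2 + 49.942*s + 21.879 = (s + 0.9)(s + 1.1)(s^2 + 5.8*s + 22.1) = 0 → Poles: -0.9, -1.1, -2.9 + 3.7j, -2.9 - 3.7j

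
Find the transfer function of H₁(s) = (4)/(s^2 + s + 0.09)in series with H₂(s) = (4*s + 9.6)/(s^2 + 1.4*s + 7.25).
Series: H = H₁ · H₂ = (n₁·n₂)/(d₁·d₂).
Num: n₁·n₂ = 16*s + 38.4. Den: d₁·d₂ = s^4 + 2.4*s^3 + 8.74*s^2 + 7.376*s + 0.6525.
H(s) = (16*s + 38.4)/(s^4 + 2.4*s^3 + 8.74*s^2 + 7.376*s + 0.6525)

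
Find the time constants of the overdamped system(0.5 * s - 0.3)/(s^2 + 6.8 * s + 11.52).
Overdamped: real poles at -3.6, -3.2. τ = -1/pole → τ₁ = 0.2778, τ₂ = 0.3125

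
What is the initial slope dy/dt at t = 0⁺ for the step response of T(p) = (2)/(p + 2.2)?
IVT: y'(0⁺) = lim_{p→∞} p²·Y(p) = lim_{p→∞} p·T(p).
deg(num) = 0, deg(den) = 1, relative degree = 1, so p·T(p) → (leading num)/(leading den) = 2/1 = 2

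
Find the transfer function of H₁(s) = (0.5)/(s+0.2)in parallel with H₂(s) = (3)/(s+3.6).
Parallel: H = H₁ + H₂ = (n₁·d₂ + n₂·d₁)/(d₁·d₂).
n₁·d₂ = 0.5*s + 1.8. n₂·d₁ = 3*s + 0.6. Sum = 3.5*s + 2.4. d₁·d₂ = s^2 + 3.8*s + 0.72.
H(s) = (3.5*s + 2.4)/(s^2 + 3.8*s + 0.72)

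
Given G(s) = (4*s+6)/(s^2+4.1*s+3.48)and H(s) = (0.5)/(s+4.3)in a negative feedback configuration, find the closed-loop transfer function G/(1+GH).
Closed-loop T = G/(1+GH).
Numerator: G_num * H_den = 4*s^2 + 23.2*s + 25.8.
Denominator: G_den * H_den + G_num * H_num = (s^3 + 8.4*s^2 + 21.11*s + 14.964) + (2*s + 3) = s^3 + 8.4*s^2 + 23.11*s + 17.964.
T(s) = (4*s^2 + 23.2*s + 25.8)/(s^3 + 8.4*s^2 + 23.11*s + 17.964)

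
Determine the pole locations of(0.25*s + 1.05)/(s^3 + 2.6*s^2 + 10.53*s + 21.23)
Set denominator = 0: s^3 + 2.6*s^2 + 10.53*s + 21.23 = (s + 2.2)(s^2 + 0.4*s + 9.65) = 0 → Poles: -0.2 + 3.1j, -0.2 - 3.1j, -2.2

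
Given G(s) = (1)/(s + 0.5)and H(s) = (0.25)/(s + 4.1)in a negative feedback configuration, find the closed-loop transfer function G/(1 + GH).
Closed-loop T = G/(1+GH).
Numerator: G_num * H_den = s + 4.1.
Denominator: G_den * H_den + G_num * H_num = (s^2 + 4.6*s + 2.05) + (0.25) = s^2 + 4.6*s + 2.3.
T(s) = (s + 4.1)/(s^2 + 4.6*s + 2.3)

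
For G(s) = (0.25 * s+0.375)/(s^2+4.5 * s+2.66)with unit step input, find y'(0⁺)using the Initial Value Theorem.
IVT: y'(0⁺) = lim_{s→∞} s²·Y(s) = lim_{s→∞} s·G(s).
deg(num) = 1, deg(den) = 2, relative degree = 1, so s·G(s) → (leading num)/(leading den) = 0.25/1 = 0.25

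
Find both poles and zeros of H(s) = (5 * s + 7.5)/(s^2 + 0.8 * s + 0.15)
Set denominator = 0: s^2 + 0.8*s + 0.15 = (s + 0.3)(s + 0.5) = 0 → Poles: -0.3, -0.5
Set numerator = 0: 5*s + 7.5 = 0 → Zeros: -1.5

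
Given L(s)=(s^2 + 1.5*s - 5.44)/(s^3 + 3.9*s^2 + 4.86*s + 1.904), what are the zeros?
Set numerator = 0: s^2 + 1.5*s - 5.44 = (s + 3.2)(s - 1.7) = 0 → Zeros: -3.2, 1.7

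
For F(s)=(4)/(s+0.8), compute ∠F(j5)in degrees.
Substitute s = j*5: F(j5) = 0.124805 - 0.780031j.
∠F(j5) = atan2(Im, Re) = atan2(-0.780031, 0.124805) = -80.91°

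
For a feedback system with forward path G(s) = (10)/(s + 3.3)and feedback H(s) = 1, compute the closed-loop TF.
Closed-loop T = G/(1+GH).
Numerator: G_num * H_den = 10.
Denominator: G_den * H_den + G_num * H_num = (s + 3.3) + (10) = s + 13.3.
T(s) = (10)/(s + 13.3)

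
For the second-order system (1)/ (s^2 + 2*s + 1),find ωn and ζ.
Standard form: ωn²/(s²+2ζωn·s+ωn²).
const=1=ωn² → ωn=1, s coeff=2=2ζωn → ζ=1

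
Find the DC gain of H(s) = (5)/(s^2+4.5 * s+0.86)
DC gain = H(0) = num(0)/den(0) = 5/0.86 = 5.814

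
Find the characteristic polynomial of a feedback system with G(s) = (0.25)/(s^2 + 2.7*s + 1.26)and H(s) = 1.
Characteristic poly = G_den * H_den + G_num * H_num = (s^2 + 2.7*s + 1.26) + (0.25) = s^2 + 2.7*s + 1.51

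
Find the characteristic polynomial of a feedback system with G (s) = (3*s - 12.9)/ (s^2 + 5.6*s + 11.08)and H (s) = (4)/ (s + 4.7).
Characteristic poly = G_den * H_den + G_num * H_num = (s^3 + 10.3*s^2 + 37.4*s + 52.076) + (12*s - 51.6) = s^3 + 10.3*s^2 + 49.4*s + 0.476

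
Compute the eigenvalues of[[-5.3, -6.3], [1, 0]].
Eigenvalues solve det(λI - A) = 0.
Characteristic polynomial: λ^2 + 5.3*λ + 6.3 = 0.
Factor: (λ + 3.5)(λ + 1.8) = 0.
Roots: -1.8, -3.5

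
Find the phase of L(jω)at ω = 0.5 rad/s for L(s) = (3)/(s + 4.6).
Substitute s = j*0.5: L(j0.5) = 0.644559 - 0.0700607j.
∠L(j0.5) = atan2(Im, Re) = atan2(-0.0700607, 0.644559) = -6.20°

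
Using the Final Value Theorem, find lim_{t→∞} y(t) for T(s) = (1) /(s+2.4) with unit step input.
FVT: lim_{t→∞} y(t) = lim_{s→0} s*Y(s) where Y(s) = T(s)/s.
= lim_{s→0} T(s) = T(0) = num(0)/den(0) = 1/2.4 = 0.4167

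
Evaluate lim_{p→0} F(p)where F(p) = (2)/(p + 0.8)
DC gain = F(0) = num(0)/den(0) = 2/0.8 = 2.5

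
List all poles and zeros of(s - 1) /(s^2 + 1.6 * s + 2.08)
Set denominator = 0: s^2 + 1.6*s + 2.08 = 0 → Poles: -0.8 + 1.2j, -0.8 - 1.2j
Set numerator = 0: s - 1 = 0 → Zeros: 1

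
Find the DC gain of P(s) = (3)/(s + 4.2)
DC gain = P(0) = num(0)/den(0) = 3/4.2 = 0.7143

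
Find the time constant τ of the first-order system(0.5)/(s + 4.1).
First-order system: τ = -1/pole. Pole = -4.1. τ = -1/(-4.1) = 0.2439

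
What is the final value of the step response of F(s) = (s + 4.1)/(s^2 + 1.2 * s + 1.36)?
FVT: lim_{t→∞} y(t) = lim_{s→0} s*Y(s) where Y(s) = F(s)/s.
= lim_{s→0} F(s) = F(0) = num(0)/den(0) = 4.1/1.36 = 3.015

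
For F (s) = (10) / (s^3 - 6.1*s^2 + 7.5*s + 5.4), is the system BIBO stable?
Denominator: s^3 - 6.1*s^2 + 7.5*s + 5.4 = (s - 3)(s - 3.6)(s + 0.5). Poles: -0.5, 3, 3.6. All Re(p)<0: No (unstable)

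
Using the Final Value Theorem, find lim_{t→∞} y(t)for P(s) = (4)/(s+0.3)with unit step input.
FVT: lim_{t→∞} y(t) = lim_{s→0} s*Y(s) where Y(s) = P(s)/s.
= lim_{s→0} P(s) = P(0) = num(0)/den(0) = 4/0.3 = 13.33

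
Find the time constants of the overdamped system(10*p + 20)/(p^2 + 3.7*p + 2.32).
Overdamped: real poles at -2.9, -0.8. τ = -1/pole → τ₁ = 0.3448, τ₂ = 1.25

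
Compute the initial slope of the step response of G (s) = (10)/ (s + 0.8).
IVT: y'(0⁺) = lim_{s→∞} s²·Y(s) = lim_{s→∞} s·G(s).
deg(num) = 0, deg(den) = 1, relative degree = 1, so s·G(s) → (leading num)/(leading den) = 10/1 = 10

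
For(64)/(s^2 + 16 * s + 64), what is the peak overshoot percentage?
Standard form: ωn²/(s²+2ζωn·s+ωn²) → ωn = 8, ζ = 1.
ζ ≥ 1, so the response is non-oscillatory: peak overshoot = 0%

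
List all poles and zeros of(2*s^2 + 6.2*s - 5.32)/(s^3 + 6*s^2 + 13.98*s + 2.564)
Set denominator = 0: s^3 + 6*s^2 + 13.98*s + 2.564 = (s + 0.2)(s^2 + 5.8*s + 12.82) = 0 → Poles: -0.2, -2.9 + 2.1j, -2.9 - 2.1j
Set numerator = 0: 2*s^2 + 6.2*s - 5.32 = 2*(s + 3.8)(s - 0.7) = 0 → Zeros: -3.8, 0.7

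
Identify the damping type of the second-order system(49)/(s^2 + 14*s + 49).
Standard form: ωn²/(s²+2ζωn·s+ωn²) gives ωn=7, ζ=1.
Critically damped (ζ = 1)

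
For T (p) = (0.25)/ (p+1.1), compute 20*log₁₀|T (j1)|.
Substitute p = j*1: T(j1) = 0.124434 - 0.113122j.
|T(j1)| = sqrt(Re² + Im²) = 0.1682.
20*log₁₀(0.1682) = -15.49 dB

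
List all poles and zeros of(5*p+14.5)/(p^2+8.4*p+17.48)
Set denominator = 0: p^2 + 8.4*p + 17.48 = (p + 4.6)(p + 3.8) = 0 → Poles: -3.8, -4.6
Set numerator = 0: 5*p + 14.5 = 0 → Zeros: -2.9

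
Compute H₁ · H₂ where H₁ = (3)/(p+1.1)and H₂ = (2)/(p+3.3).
Series: H = H₁ · H₂ = (n₁·n₂)/(d₁·d₂).
Num: n₁·n₂ = 6. Den: d₁·d₂ = p^2 + 4.4*p + 3.63.
H(p) = (6)/(p^2 + 4.4*p + 3.63)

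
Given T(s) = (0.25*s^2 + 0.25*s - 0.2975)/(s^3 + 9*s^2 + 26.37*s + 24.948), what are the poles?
Set denominator = 0: s^3 + 9*s^2 + 26.37*s + 24.948 = (s + 2.1)(s + 3.3)(s + 3.6) = 0 → Poles: -2.1, -3.3, -3.6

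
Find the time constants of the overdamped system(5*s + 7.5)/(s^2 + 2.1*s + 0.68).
Overdamped: real poles at -1.7, -0.4. τ = -1/pole → τ₁ = 0.5882, τ₂ = 2.5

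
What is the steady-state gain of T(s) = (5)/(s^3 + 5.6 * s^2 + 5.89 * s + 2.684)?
DC gain = T(0) = num(0)/den(0) = 5/2.684 = 1.863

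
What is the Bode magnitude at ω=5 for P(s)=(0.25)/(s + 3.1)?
Substitute s = j*5: P(j5) = 0.0223924 - 0.0361167j.
|P(j5)| = sqrt(Re² + Im²) = 0.0425.
20*log₁₀(0.0425) = -27.43 dB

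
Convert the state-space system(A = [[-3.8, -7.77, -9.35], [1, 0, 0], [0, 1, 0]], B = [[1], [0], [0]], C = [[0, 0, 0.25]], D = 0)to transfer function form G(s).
G(s) = C(sI - A)⁻¹B + D.
Characteristic polynomial det(sI - A) = s^3 + 3.8*s^2 + 7.77*s + 9.35.
Numerator from C·adj(sI-A)·B + D·det(sI-A) = 0.25.
G(s) = (0.25)/(s^3 + 3.8*s^2 + 7.77*s + 9.35)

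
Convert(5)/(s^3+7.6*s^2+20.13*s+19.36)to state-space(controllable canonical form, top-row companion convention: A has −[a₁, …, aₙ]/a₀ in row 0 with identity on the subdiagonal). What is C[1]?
Reachable canonical form: C = numerator coefficients (right-aligned, zero-padded to length n).
num = 5, C = [[0, 0, 5]].
C[1] = 0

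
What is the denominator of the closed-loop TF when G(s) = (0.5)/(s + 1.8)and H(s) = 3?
Characteristic poly = G_den * H_den + G_num * H_num = (s + 1.8) + (1.5) = s + 3.3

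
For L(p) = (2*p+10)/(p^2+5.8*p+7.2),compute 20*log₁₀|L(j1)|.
Substitute p = j*1: L(j1) = 1.02109 - 0.63263j.
|L(j1)| = sqrt(Re² + Im²) = 1.201.
20*log₁₀(1.201) = 1.59 dB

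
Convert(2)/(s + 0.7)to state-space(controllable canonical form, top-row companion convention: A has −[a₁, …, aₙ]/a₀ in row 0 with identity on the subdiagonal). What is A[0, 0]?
Reachable canonical form for den = s + 0.7: top row of A = -[a₁,a₂,...,aₙ]/a₀, ones on the subdiagonal, zeros elsewhere.
A = [[-0.7]].
A[0,0] = -0.7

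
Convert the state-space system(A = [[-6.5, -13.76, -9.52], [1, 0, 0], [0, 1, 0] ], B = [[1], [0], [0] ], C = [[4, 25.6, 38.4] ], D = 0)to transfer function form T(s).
T(s) = C(sI - A)⁻¹B + D.
Characteristic polynomial det(sI - A) = s^3 + 6.5*s^2 + 13.76*s + 9.52.
Numerator from C·adj(sI-A)·B + D·det(sI-A) = 4*s^2 + 25.6*s + 38.4.
T(s) = (4*s^2 + 25.6*s + 38.4)/(s^3 + 6.5*s^2 + 13.76*s + 9.52)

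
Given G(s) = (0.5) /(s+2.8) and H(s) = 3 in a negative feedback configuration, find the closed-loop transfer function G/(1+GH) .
Closed-loop T = G/(1+GH).
Numerator: G_num * H_den = 0.5.
Denominator: G_den * H_den + G_num * H_num = (s + 2.8) + (1.5) = s + 4.3.
T(s) = (0.5)/(s + 4.3)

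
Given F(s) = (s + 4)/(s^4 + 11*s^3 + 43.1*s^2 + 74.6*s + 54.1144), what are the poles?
Set denominator = 0: s^4 + 11*s^3 + 43.1*s^2 + 74.6*s + 54.1144 = (s + 4.6)(s + 3.4)(s^2 + 3*s + 3.46) = 0 → Poles: -1.5 + 1.1j, -1.5 - 1.1j, -3.4, -4.6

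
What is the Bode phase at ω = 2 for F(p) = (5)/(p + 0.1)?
Substitute p = j*2: F(j2) = 0.124688 - 2.49377j.
∠F(j2) = atan2(Im, Re) = atan2(-2.49377, 0.124688) = -87.14°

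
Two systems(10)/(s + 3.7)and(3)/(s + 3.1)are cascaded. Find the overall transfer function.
Series: H = H₁ · H₂ = (n₁·n₂)/(d₁·d₂).
Num: n₁·n₂ = 30. Den: d₁·d₂ = s^2 + 6.8*s + 11.47.
H(s) = (30)/(s^2 + 6.8*s + 11.47)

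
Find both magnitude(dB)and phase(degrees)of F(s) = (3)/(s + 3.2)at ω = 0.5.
Substitute s = j*0.5: F(j0.5) = 0.915157 - 0.142993j.
|F| = 20*log₁₀(sqrt(Re²+Im²)) = -0.67 dB.
∠F = atan2(Im, Re) = -8.88°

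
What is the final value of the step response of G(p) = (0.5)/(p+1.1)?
FVT: lim_{t→∞} y(t) = lim_{p→0} p*Y(p) where Y(p) = G(p)/p.
= lim_{p→0} G(p) = G(0) = num(0)/den(0) = 0.5/1.1 = 0.4545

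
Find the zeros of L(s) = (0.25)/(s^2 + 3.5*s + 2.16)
Numerator is a nonzero constant (0.25) → Zeros: none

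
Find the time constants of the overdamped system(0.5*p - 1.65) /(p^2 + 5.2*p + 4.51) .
Overdamped: real poles at -1.1, -4.1. τ = -1/pole → τ₁ = 0.9091, τ₂ = 0.2439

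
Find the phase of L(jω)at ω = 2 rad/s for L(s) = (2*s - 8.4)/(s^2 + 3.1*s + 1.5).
Substitute s = j*2: L(j2) = 1.02484 + 0.941598j.
∠L(j2) = atan2(Im, Re) = atan2(0.941598, 1.02484) = 42.58°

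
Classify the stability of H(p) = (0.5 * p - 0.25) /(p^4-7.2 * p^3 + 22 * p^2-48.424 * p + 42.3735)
Denominator: p^4 - 7.2*p^3 + 22*p^2 - 48.424*p + 42.3735 = (p - 1.5)(p - 4.1)(p^2 - 1.6*p + 6.89). Poles: 0.8 + 2.5j, 0.8 - 2.5j, 1.5, 4.1. Unstable (4 pole(s) in RHP)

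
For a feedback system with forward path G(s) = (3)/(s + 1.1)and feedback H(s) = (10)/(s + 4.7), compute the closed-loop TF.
Closed-loop T = G/(1+GH).
Numerator: G_num * H_den = 3*s + 14.1.
Denominator: G_den * H_den + G_num * H_num = (s^2 + 5.8*s + 5.17) + (30) = s^2 + 5.8*s + 35.17.
T(s) = (3*s + 14.1)/(s^2 + 5.8*s + 35.17)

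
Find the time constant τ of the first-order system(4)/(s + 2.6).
First-order system: τ = -1/pole. Pole = -2.6. τ = -1/(-2.6) = 0.3846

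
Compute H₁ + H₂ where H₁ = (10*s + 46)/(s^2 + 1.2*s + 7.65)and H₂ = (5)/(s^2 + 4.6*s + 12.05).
Parallel: H = H₁ + H₂ = (n₁·d₂ + n₂·d₁)/(d₁·d₂).
n₁·d₂ = 10*s^3 + 92*s^2 + 332.1*s + 554.3. n₂·d₁ = 5*s^2 + 6*s + 38.25. Sum = 10*s^3 + 97*s^2 + 338.1*s + 592.55. d₁·d₂ = s^4 + 5.8*s^3 + 25.22*s^2 + 49.65*s + 92.1825.
H(s) = (10*s^3 + 97*s^2 + 338.1*s + 592.55)/(s^4 + 5.8*s^3 + 25.22*s^2 + 49.65*s + 92.1825)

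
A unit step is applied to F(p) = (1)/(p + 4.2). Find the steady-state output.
FVT: lim_{t→∞} y(t) = lim_{p→0} p*Y(p) where Y(p) = F(p)/p.
= lim_{p→0} F(p) = F(0) = num(0)/den(0) = 1/4.2 = 0.2381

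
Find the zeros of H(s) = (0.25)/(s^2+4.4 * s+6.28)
Numerator is a nonzero constant (0.25) → Zeros: none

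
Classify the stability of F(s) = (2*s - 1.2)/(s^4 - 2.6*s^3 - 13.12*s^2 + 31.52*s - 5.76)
Denominator: s^4 - 2.6*s^3 - 13.12*s^2 + 31.52*s - 5.76 = (s - 2)(s - 4)(s + 3.6)(s - 0.2). Poles: -3.6, 0.2, 2, 4. Unstable (3 pole(s) in RHP)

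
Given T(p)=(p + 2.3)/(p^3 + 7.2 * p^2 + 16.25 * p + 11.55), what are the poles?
Set denominator = 0: p^3 + 7.2*p^2 + 16.25*p + 11.55 = (p + 3.5)(p + 2.2)(p + 1.5) = 0 → Poles: -1.5, -2.2, -3.5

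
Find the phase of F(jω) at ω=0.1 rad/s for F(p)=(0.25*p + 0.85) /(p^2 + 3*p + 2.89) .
Substitute p = j*0.1: F(j0.1) = 0.292865 - 0.0218262j.
∠F(j0.1) = atan2(Im, Re) = atan2(-0.0218262, 0.292865) = -4.26°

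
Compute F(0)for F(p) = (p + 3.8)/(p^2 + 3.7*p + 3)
DC gain = F(0) = num(0)/den(0) = 3.8/3 = 1.267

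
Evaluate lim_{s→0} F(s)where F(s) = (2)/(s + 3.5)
DC gain = F(0) = num(0)/den(0) = 2/3.5 = 0.5714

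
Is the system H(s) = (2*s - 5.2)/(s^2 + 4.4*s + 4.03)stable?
Denominator: s^2 + 4.4*s + 4.03 = (s + 1.3)(s + 3.1). Poles: -1.3, -3.1. All Re(p)<0: Yes (stable)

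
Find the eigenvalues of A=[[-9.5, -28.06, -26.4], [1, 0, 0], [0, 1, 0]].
Eigenvalues solve det(λI - A) = 0.
Characteristic polynomial: λ^3 + 9.5*λ^2 + 28.06*λ + 26.4 = 0.
Factor: (λ + 2.5)(λ + 2.2)(λ + 4.8) = 0.
Roots: -2.2, -2.5, -4.8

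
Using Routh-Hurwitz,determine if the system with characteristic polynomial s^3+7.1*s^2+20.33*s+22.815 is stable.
Routh array:
s^3: [1, 20.33]; s^2: [7.1, 22.815]; s^1: [17.1166]; s^0: [22.815]
First column: [1, 7.1, 17.1166, 22.815]. Sign changes = 0.
Yes, stable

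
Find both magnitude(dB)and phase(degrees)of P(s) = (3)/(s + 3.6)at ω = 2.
Substitute s = j*2: P(j2) = 0.636792 - 0.353774j.
|P| = 20*log₁₀(sqrt(Re²+Im²)) = -2.75 dB.
∠P = atan2(Im, Re) = -29.05°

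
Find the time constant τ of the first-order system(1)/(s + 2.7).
First-order system: τ = -1/pole. Pole = -2.7. τ = -1/(-2.7) = 0.3704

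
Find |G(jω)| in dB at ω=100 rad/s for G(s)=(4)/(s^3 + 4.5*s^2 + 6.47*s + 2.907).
Substitute s = j*100: G(j100) = -1.79857e-07 + 3.99449e-06j.
|G(j100)| = sqrt(Re² + Im²) = 3.999e-06.
20*log₁₀(3.999e-06) = -107.96 dB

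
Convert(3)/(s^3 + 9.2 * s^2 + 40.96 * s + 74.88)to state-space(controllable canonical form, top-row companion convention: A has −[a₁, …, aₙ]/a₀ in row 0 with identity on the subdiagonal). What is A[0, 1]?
Reachable canonical form for den = s^3 + 9.2*s^2 + 40.96*s + 74.88: top row of A = -[a₁,a₂,...,aₙ]/a₀, ones on the subdiagonal, zeros elsewhere.
A = [[-9.2, -40.96, -74.88], [1, 0, 0], [0, 1, 0]].
A[0,1] = -40.96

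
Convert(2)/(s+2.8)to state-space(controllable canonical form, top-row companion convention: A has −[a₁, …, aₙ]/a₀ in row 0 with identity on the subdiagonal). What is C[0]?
Reachable canonical form: C = numerator coefficients (right-aligned, zero-padded to length n).
num = 2, C = [[2]].
C[0] = 2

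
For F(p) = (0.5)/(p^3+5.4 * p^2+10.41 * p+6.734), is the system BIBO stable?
Denominator: p^3 + 5.4*p^2 + 10.41*p + 6.734 = (p + 1.4)(p^2 + 4*p + 4.81). Poles: -1.4, -2 + 0.9j, -2 - 0.9j. All Re(p)<0: Yes (stable)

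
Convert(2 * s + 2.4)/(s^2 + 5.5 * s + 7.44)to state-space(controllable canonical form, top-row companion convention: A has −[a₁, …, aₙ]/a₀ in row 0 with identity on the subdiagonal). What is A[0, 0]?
Reachable canonical form for den = s^2 + 5.5*s + 7.44: top row of A = -[a₁,a₂,...,aₙ]/a₀, ones on the subdiagonal, zeros elsewhere.
A = [[-5.5, -7.44], [1, 0]].
A[0,0] = -5.5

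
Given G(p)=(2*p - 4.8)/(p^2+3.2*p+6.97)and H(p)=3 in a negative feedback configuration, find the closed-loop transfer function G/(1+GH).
Closed-loop T = G/(1+GH).
Numerator: G_num * H_den = 2*p - 4.8.
Denominator: G_den * H_den + G_num * H_num = (p^2 + 3.2*p + 6.97) + (6*p - 14.4) = p^2 + 9.2*p - 7.43.
T(p) = (2*p - 4.8)/(p^2 + 9.2*p - 7.43)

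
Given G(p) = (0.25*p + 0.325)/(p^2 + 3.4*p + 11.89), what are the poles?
Set denominator = 0: p^2 + 3.4*p + 11.89 = 0 → Poles: -1.7 + 3j, -1.7 - 3j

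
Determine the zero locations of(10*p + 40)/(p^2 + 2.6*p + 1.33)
Set numerator = 0: 10*p + 40 = 0 → Zeros: -4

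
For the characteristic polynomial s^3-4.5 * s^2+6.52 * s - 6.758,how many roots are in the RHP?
s^3 - 4.5*s^2 + 6.52*s - 6.758 = (s - 3.1)(s^2 - 1.4*s + 2.18). Poles: 0.7 + 1.3j, 0.7 - 1.3j, 3.1. RHP poles (Re>0): 3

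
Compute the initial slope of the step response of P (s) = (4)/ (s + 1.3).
IVT: y'(0⁺) = lim_{s→∞} s²·Y(s) = lim_{s→∞} s·P(s).
deg(num) = 0, deg(den) = 1, relative degree = 1, so s·P(s) → (leading num)/(leading den) = 4/1 = 4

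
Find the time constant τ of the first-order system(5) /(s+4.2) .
First-order system: τ = -1/pole. Pole = -4.2. τ = -1/(-4.2) = 0.2381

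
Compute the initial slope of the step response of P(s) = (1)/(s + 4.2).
IVT: y'(0⁺) = lim_{s→∞} s²·Y(s) = lim_{s→∞} s·P(s).
deg(num) = 0, deg(den) = 1, relative degree = 1, so s·P(s) → (leading num)/(leading den) = 1/1 = 1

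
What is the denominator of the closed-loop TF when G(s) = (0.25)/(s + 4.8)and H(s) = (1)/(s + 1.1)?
Characteristic poly = G_den * H_den + G_num * H_num = (s^2 + 5.9*s + 5.28) + (0.25) = s^2 + 5.9*s + 5.53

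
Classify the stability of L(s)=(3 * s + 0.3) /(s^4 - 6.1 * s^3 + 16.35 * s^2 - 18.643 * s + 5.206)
Denominator: s^4 - 6.1*s^3 + 16.35*s^2 - 18.643*s + 5.206 = (s - 0.4)(s - 1.9)(s^2 - 3.8*s + 6.85). Poles: 0.4, 1.9, 1.9 + 1.8j, 1.9 - 1.8j. Unstable (4 pole(s) in RHP)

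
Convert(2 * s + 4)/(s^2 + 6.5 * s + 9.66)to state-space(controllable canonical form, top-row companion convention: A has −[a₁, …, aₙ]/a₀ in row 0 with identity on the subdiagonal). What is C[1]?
Reachable canonical form: C = numerator coefficients (right-aligned, zero-padded to length n).
num = 2*s + 4, C = [[2, 4]].
C[1] = 4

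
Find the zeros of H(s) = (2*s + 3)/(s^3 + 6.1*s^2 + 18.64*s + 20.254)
Set numerator = 0: 2*s + 3 = 0 → Zeros: -1.5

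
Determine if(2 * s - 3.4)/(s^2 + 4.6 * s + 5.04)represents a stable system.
Denominator: s^2 + 4.6*s + 5.04 = (s + 2.8)(s + 1.8). Poles: -1.8, -2.8. All Re(p)<0: Yes (stable)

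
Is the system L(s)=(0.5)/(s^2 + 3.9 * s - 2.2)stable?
Denominator: s^2 + 3.9*s - 2.2 = (s - 0.5)(s + 4.4). Poles: -4.4, 0.5. All Re(p)<0: No (unstable)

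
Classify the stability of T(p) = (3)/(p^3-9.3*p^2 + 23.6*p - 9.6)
Denominator: p^3 - 9.3*p^2 + 23.6*p - 9.6 = (p - 0.5)(p - 4)(p - 4.8). Poles: 0.5, 4, 4.8. Unstable (3 pole(s) in RHP)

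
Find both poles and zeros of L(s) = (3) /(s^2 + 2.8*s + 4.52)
Set denominator = 0: s^2 + 2.8*s + 4.52 = 0 → Poles: -1.4 + 1.6j, -1.4 - 1.6j
Numerator is a nonzero constant (3) → Zeros: none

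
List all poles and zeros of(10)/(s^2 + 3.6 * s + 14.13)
Set denominator = 0: s^2 + 3.6*s + 14.13 = 0 → Poles: -1.8 + 3.3j, -1.8 - 3.3j
Numerator is a nonzero constant (10) → Zeros: none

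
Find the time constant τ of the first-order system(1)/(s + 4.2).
First-order system: τ = -1/pole. Pole = -4.2. τ = -1/(-4.2) = 0.2381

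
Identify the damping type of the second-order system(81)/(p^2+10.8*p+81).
Standard form: ωn²/(p²+2ζωn·p+ωn²) gives ωn=9, ζ=0.6.
Underdamped (ζ = 0.6 < 1)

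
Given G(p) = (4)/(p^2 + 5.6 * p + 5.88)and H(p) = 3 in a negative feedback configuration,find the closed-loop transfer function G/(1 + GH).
Closed-loop T = G/(1+GH).
Numerator: G_num * H_den = 4.
Denominator: G_den * H_den + G_num * H_num = (p^2 + 5.6*p + 5.88) + (12) = p^2 + 5.6*p + 17.88.
T(p) = (4)/(p^2 + 5.6*p + 17.88)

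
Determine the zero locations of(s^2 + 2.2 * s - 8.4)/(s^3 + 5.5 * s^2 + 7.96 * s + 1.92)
Set numerator = 0: s^2 + 2.2*s - 8.4 = (s + 4.2)(s - 2) = 0 → Zeros: -4.2, 2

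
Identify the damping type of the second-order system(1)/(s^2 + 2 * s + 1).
Standard form: ωn²/(s²+2ζωn·s+ωn²) gives ωn=1, ζ=1.
Critically damped (ζ = 1)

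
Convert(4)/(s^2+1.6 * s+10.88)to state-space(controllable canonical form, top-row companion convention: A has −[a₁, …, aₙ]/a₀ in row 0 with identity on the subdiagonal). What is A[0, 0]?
Reachable canonical form for den = s^2 + 1.6*s + 10.88: top row of A = -[a₁,a₂,...,aₙ]/a₀, ones on the subdiagonal, zeros elsewhere.
A = [[-1.6, -10.88], [1, 0]].
A[0,0] = -1.6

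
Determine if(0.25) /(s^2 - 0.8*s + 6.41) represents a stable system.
Denominator: s^2 - 0.8*s + 6.41. Poles: 0.4 + 2.5j, 0.4 - 2.5j. All Re(p)<0: No (unstable)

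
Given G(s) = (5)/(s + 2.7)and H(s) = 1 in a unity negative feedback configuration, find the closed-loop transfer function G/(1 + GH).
Closed-loop T = G/(1+GH).
Numerator: G_num * H_den = 5.
Denominator: G_den * H_den + G_num * H_num = (s + 2.7) + (5) = s + 7.7.
T(s) = (5)/(s + 7.7)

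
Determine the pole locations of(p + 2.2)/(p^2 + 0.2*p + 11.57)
Set denominator = 0: p^2 + 0.2*p + 11.57 = 0 → Poles: -0.1 + 3.4j, -0.1 - 3.4j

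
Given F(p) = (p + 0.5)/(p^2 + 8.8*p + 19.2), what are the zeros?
Set numerator = 0: p + 0.5 = 0 → Zeros: -0.5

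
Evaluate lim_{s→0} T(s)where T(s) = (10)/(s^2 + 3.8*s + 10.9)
DC gain = T(0) = num(0)/den(0) = 10/10.9 = 0.9174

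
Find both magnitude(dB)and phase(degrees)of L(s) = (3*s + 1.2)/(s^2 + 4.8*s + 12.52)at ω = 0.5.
Substitute s = j*0.5: L(j0.5) = 0.117226 + 0.09932j.
|L| = 20*log₁₀(sqrt(Re²+Im²)) = -16.27 dB.
∠L = atan2(Im, Re) = 40.27°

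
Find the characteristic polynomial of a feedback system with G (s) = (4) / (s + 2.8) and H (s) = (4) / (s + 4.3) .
Characteristic poly = G_den * H_den + G_num * H_num = (s^2 + 7.1*s + 12.04) + (16) = s^2 + 7.1*s + 28.04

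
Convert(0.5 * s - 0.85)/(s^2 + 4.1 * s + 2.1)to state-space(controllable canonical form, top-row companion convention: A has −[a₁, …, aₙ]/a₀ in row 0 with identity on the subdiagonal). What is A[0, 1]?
Reachable canonical form for den = s^2 + 4.1*s + 2.1: top row of A = -[a₁,a₂,...,aₙ]/a₀, ones on the subdiagonal, zeros elsewhere.
A = [[-4.1, -2.1], [1, 0]].
A[0,1] = -2.1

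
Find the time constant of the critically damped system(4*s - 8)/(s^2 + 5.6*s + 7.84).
Critically damped (ζ = 1): repeated real pole at -2.8, -2.8. τ = -1/pole = 0.3571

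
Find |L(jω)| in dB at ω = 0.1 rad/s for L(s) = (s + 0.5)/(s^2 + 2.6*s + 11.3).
Substitute s = j*0.1: L(j0.1) = 0.0444674 + 0.00783335j.
|L(j0.1)| = sqrt(Re² + Im²) = 0.04515.
20*log₁₀(0.04515) = -26.91 dB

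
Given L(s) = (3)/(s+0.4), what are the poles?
Set denominator = 0: s + 0.4 = 0 → Poles: -0.4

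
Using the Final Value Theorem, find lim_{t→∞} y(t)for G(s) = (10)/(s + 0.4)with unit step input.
FVT: lim_{t→∞} y(t) = lim_{s→0} s*Y(s) where Y(s) = G(s)/s.
= lim_{s→0} G(s) = G(0) = num(0)/den(0) = 10/0.4 = 25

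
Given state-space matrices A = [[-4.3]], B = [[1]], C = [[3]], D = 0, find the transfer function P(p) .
P(p) = C(pI - A)⁻¹B + D.
Characteristic polynomial det(pI - A) = p + 4.3.
Numerator from C·adj(pI-A)·B + D·det(pI-A) = 3.
P(p) = (3)/(p + 4.3)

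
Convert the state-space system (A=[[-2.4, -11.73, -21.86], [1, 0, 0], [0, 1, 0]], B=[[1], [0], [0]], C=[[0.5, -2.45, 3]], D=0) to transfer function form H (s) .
H(s) = C(sI - A)⁻¹B + D.
Characteristic polynomial det(sI - A) = s^3 + 2.4*s^2 + 11.73*s + 21.86.
Numerator from C·adj(sI-A)·B + D·det(sI-A) = 0.5*s^2 - 2.45*s + 3.
H(s) = (0.5*s^2 - 2.45*s + 3)/(s^3 + 2.4*s^2 + 11.73*s + 21.86)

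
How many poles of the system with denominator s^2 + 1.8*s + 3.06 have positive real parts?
Poles: -0.9 + 1.5j, -0.9 - 1.5j. RHP poles (Re>0): 0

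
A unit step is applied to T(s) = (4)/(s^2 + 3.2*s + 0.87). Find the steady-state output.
FVT: lim_{t→∞} y(t) = lim_{s→0} s*Y(s) where Y(s) = T(s)/s.
= lim_{s→0} T(s) = T(0) = num(0)/den(0) = 4/0.87 = 4.598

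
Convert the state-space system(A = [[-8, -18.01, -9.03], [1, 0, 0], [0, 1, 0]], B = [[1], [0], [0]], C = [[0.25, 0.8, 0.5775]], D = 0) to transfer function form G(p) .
G(p) = C(pI - A)⁻¹B + D.
Characteristic polynomial det(pI - A) = p^3 + 8*p^2 + 18.01*p + 9.03.
Numerator from C·adj(pI-A)·B + D·det(pI-A) = 0.25*p^2 + 0.8*p + 0.5775.
G(p) = (0.25*p^2 + 0.8*p + 0.5775)/(p^3 + 8*p^2 + 18.01*p + 9.03)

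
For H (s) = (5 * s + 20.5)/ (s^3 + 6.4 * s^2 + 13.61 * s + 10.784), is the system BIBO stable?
Denominator: s^3 + 6.4*s^2 + 13.61*s + 10.784 = (s + 3.2)(s^2 + 3.2*s + 3.37). Poles: -1.6 + 0.9j, -1.6 - 0.9j, -3.2. All Re(p)<0: Yes (stable)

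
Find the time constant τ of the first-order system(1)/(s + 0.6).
First-order system: τ = -1/pole. Pole = -0.6. τ = -1/(-0.6) = 1.667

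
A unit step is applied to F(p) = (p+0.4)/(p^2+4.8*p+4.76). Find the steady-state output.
FVT: lim_{t→∞} y(t) = lim_{p→0} p*Y(p) where Y(p) = F(p)/p.
= lim_{p→0} F(p) = F(0) = num(0)/den(0) = 0.4/4.76 = 0.08403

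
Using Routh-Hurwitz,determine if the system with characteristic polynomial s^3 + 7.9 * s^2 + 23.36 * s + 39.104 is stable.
Routh array:
s^3: [1, 23.36]; s^2: [7.9, 39.104]; s^1: [18.4101]; s^0: [39.104]
First column: [1, 7.9, 18.4101, 39.104]. Sign changes = 0.
Yes, stable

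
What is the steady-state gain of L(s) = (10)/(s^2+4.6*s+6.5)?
DC gain = L(0) = num(0)/den(0) = 10/6.5 = 1.538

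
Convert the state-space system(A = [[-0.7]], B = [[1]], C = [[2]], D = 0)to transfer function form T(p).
T(p) = C(pI - A)⁻¹B + D.
Characteristic polynomial det(pI - A) = p + 0.7.
Numerator from C·adj(pI-A)·B + D·det(pI-A) = 2.
T(p) = (2)/(p + 0.7)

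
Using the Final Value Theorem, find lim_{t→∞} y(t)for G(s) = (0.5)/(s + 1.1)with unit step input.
FVT: lim_{t→∞} y(t) = lim_{s→0} s*Y(s) where Y(s) = G(s)/s.
= lim_{s→0} G(s) = G(0) = num(0)/den(0) = 0.5/1.1 = 0.4545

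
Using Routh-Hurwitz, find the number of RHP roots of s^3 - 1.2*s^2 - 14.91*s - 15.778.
Routh array:
s^3: [1, -14.91]; s^2: [-1.2, -15.778]; s^1: [-28.0583]; s^0: [-15.778]
First column: [1, -1.2, -28.0583, -15.778]. Sign changes = RHP roots = 1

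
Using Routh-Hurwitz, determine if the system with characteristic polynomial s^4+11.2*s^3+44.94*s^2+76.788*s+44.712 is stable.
Routh array:
s^4: [1, 44.94, 44.712]; s^3: [11.2, 76.788]; s^2: [38.0839, 44.712]; s^1: [63.6388]; s^0: [44.712]
First column: [1, 11.2, 38.0839, 63.6388, 44.712]. Sign changes = 0.
Yes, stable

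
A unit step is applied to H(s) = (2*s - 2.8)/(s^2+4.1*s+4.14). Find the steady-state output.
FVT: lim_{t→∞} y(t) = lim_{s→0} s*Y(s) where Y(s) = H(s)/s.
= lim_{s→0} H(s) = H(0) = num(0)/den(0) = -2.8/4.14 = -0.6763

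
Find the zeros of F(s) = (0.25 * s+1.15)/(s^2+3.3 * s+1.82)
Set numerator = 0: 0.25*s + 1.15 = 0 → Zeros: -4.6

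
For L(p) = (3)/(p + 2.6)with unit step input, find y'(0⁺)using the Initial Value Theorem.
IVT: y'(0⁺) = lim_{p→∞} p²·Y(p) = lim_{p→∞} p·L(p).
deg(num) = 0, deg(den) = 1, relative degree = 1, so p·L(p) → (leading num)/(leading den) = 3/1 = 3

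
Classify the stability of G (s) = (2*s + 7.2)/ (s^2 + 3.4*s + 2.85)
Denominator: s^2 + 3.4*s + 2.85 = (s + 1.9)(s + 1.5). Poles: -1.5, -1.9. Stable (all poles in LHP)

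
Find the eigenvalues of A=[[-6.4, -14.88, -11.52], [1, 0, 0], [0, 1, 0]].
Eigenvalues solve det(λI - A) = 0.
Characteristic polynomial: λ^3 + 6.4*λ^2 + 14.88*λ + 11.52 = 0.
Factor: (λ + 1.6)(λ^2 + 4.8*λ + 7.2) = 0.
Roots: -1.6, -2.4 + 1.2j, -2.4 - 1.2j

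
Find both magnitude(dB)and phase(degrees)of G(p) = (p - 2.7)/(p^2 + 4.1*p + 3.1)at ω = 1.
Substitute p = j*1: G(j1) = -0.0739868 + 0.620641j.
|G| = 20*log₁₀(sqrt(Re²+Im²)) = -4.08 dB.
∠G = atan2(Im, Re) = 96.80°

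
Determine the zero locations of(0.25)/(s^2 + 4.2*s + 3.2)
Numerator is a nonzero constant (0.25) → Zeros: none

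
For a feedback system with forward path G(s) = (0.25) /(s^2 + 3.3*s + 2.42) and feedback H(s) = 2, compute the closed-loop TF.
Closed-loop T = G/(1+GH).
Numerator: G_num * H_den = 0.25.
Denominator: G_den * H_den + G_num * H_num = (s^2 + 3.3*s + 2.42) + (0.5) = s^2 + 3.3*s + 2.92.
T(s) = (0.25)/(s^2 + 3.3*s + 2.92)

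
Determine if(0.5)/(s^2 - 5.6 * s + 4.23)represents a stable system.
Denominator: s^2 - 5.6*s + 4.23 = (s - 0.9)(s - 4.7). Poles: 0.9, 4.7. All Re(p)<0: No (unstable)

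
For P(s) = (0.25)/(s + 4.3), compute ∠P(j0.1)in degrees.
Substitute s = j*0.1: P(j0.1) = 0.0581081 - 0.00135135j.
∠P(j0.1) = atan2(Im, Re) = atan2(-0.00135135, 0.0581081) = -1.33°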